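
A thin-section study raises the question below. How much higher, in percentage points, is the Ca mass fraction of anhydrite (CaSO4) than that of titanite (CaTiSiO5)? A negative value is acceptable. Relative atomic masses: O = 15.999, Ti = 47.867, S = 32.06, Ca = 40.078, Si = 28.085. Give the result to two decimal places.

M(CaSO4) = 136.134 g/mol, so wt% Ca = 40.078/136.134 × 100 = 29.44%.
M(CaTiSiO5) = 196.025 g/mol, so wt% Ca = 40.078/196.025 × 100 = 20.45%.
29.44 − 20.45 = 8.99 pp.

8.99 percentage points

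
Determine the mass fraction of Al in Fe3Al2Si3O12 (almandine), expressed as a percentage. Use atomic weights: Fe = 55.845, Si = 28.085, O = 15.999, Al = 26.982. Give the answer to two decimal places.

Formula mass = 3·55.845 + 2·26.982 + 3·28.085 + 12·15.999 = 497.742 g/mol, of which 53.964 g is Al.
So Al makes up 53.964/497.742 = 0.1084 of the mass, i.e. 10.84%.

10.84 mass %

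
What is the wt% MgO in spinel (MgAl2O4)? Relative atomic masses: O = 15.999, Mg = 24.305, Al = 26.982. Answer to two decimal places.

Molar mass of MgAl2O4 = 1*24.305 + 2*26.982 + 4*15.999 = 142.265 g/mol.
Each formula unit contains 1 Mg, equivalent to 1/1 = 1.0000 mol MgO.
M(MgO) = 1×24.305 + 1×15.999 = 40.304 g/mol.
Mass of MgO per formula unit = 1.0000 × 40.304 = 40.304 g.
MgO wt% = 40.304 / 142.265 × 100 = 28.33%.

28.33 wt%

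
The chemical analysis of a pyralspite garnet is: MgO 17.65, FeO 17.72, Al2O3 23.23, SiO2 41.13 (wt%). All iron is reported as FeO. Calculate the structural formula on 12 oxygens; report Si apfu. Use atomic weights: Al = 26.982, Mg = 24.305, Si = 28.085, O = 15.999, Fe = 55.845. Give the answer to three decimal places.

3.001 Si apfu

MgO: 17.65/40.304 = 0.43792 mol → 0.43792 mol Mg, 0.43792 mol O.
FeO: 17.72/71.844 = 0.24665 mol → 0.24665 mol Fe, 0.24665 mol O.
Al2O3: 23.23/101.961 = 0.22783 mol → 0.45566 mol Al, 0.68349 mol O.
SiO2: 41.13/60.083 = 0.68455 mol → 0.68455 mol Si, 1.36910 mol O.
Total oxygen = 2.73716 mol. Normalization factor = 12/2.73716 = 4.38411.
Si per 12 O = 0.68455 × 4.38411 = 3.001.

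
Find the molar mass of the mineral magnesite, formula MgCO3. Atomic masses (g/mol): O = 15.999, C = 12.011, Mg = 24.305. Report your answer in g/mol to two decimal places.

M = 1(24.305) + 1(12.011) + 3(15.999)

84.31 g/mol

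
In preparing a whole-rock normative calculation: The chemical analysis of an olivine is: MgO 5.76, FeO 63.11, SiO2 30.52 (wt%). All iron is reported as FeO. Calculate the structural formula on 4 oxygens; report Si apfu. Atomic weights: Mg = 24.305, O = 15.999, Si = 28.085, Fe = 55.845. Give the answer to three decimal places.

MgO: 5.76/40.304 = 0.14291 mol → 0.14291 mol Mg, 0.14291 mol O.
FeO: 63.11/71.844 = 0.87843 mol → 0.87843 mol Fe, 0.87843 mol O.
SiO2: 30.52/60.083 = 0.50796 mol → 0.50796 mol Si, 1.01592 mol O.
Total oxygen = 2.03726 mol. Normalization factor = 4/2.03726 = 1.96342.
Si per 4 O = 0.50796 × 1.96342 = 0.997.

0.997 Si apfu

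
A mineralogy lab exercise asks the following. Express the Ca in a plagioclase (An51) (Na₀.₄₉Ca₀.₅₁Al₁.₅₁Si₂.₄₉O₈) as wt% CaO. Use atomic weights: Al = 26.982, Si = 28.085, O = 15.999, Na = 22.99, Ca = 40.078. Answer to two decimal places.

10.58 wt%

Formula mass = 270.371 g/mol.
0.51 Ca → 0.5100 mol CaO per formula unit; M(CaO) = 56.077, so CaO mass = 28.599 g.
28.599/270.371 × 100 = 10.58 wt%.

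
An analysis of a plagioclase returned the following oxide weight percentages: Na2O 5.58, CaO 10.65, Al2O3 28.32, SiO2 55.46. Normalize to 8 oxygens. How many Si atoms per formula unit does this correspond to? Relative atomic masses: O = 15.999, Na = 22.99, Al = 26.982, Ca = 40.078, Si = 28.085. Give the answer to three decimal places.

2.495 Si apfu

Na2O (M=61.979): mol = 0.09003; Na = 0.18006, O = 0.09003.
CaO (M=56.077): mol = 0.18992; Ca = 0.18992, O = 0.18992.
Al2O3 (M=101.961): mol = 0.27775; Al = 0.55550, O = 0.83325.
SiO2 (M=60.083): mol = 0.92306; Si = 0.92306, O = 1.84612.
ΣO = 2.95932; factor = 8/ΣO = 2.70332.
Si apfu = 0.92306 × 2.70332 = 2.495.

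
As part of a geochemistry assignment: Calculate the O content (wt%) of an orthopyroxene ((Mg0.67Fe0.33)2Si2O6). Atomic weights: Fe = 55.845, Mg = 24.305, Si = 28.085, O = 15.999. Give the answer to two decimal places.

M((Mg0.67Fe0.33)2Si2O6) = 221.590 g/mol.
O contributes 6 × 15.999 = 95.994 g per mole.
95.994/221.590 = 0.4332 → 43.32%.

43.32 wt%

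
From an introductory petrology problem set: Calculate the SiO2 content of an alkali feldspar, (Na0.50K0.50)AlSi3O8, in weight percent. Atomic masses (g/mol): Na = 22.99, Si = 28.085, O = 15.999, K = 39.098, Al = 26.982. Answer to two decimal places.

Formula mass = 270.273 g/mol.
3 Si → 3.0000 mol SiO2 per formula unit; M(SiO2) = 60.083, so SiO2 mass = 180.249 g.
180.249/270.273 × 100 = 66.69 wt%.

66.69 wt%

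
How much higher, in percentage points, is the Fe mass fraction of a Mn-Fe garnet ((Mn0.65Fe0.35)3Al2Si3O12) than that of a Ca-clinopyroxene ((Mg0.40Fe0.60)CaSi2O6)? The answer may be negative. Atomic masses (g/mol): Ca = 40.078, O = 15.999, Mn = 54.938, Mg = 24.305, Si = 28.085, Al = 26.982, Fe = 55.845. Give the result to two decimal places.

M((Mn0.65Fe0.35)3Al2Si3O12) = 495.973 g/mol, so wt% Fe = 58.637/495.973 × 100 = 11.82%.
M((Mg0.40Fe0.60)CaSi2O6) = 235.471 g/mol, so wt% Fe = 33.507/235.471 × 100 = 14.23%.
11.82 − 14.23 = -2.41 pp.

-2.41 percentage points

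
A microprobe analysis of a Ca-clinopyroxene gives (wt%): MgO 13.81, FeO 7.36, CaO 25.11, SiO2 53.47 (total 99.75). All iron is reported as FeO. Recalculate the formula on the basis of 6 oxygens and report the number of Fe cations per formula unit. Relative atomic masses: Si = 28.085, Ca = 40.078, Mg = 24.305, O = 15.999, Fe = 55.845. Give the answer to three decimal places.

0.230 Fe apfu

13.81 wt% MgO ÷ 40.304 g/mol = 0.34265 mol, giving 0.34265 Mg and 0.34265 O.
7.36 wt% FeO ÷ 71.844 g/mol = 0.10244 mol, giving 0.10244 Fe and 0.10244 O.
25.11 wt% CaO ÷ 56.077 g/mol = 0.44778 mol, giving 0.44778 Ca and 0.44778 O.
53.47 wt% SiO2 ÷ 60.083 g/mol = 0.88994 mol, giving 0.88994 Si and 1.77988 O.
Oxygen sums to 2.67275; scaling by 6/2.67275 = 2.24488 puts the formula on 6 O.
Fe: 0.10244 × 2.24488 = 0.230 atoms per formula unit.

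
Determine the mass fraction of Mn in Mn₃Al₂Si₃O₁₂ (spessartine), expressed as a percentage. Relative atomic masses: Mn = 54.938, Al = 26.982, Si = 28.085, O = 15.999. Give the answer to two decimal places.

33.29 wt%

Molar mass of Mn₃Al₂Si₃O₁₂: 3·54.938 + 2·26.982 + 3·28.085 + 12·15.999 = 495.021 g/mol.
Mass of Mn per formula unit: 3 × 54.938 = 164.814 g.
Weight fraction Mn = 164.814 / 495.021 = 0.3329.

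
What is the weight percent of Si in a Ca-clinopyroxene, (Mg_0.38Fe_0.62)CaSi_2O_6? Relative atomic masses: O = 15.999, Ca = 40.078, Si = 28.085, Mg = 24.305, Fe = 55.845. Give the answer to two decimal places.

Formula mass = 0.38·24.305 + 0.62·55.845 + 1·40.078 + 2·28.085 + 6·15.999 = 236.102 g/mol, of which 56.170 g is Si.
So Si makes up 56.170/236.102 = 0.2379 of the mass, i.e. 23.79%.

23.79 weight percent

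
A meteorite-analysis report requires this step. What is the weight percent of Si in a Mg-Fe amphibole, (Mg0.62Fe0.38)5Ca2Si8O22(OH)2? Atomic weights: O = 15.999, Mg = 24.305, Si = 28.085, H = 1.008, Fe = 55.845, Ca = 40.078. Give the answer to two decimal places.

25.76 wt%

M((Mg0.62Fe0.38)5Ca2Si8O22(OH)2) = 872.279 g/mol.
Si contributes 8 × 28.085 = 224.680 g per mole.
224.680/872.279 = 0.2576 → 25.76%.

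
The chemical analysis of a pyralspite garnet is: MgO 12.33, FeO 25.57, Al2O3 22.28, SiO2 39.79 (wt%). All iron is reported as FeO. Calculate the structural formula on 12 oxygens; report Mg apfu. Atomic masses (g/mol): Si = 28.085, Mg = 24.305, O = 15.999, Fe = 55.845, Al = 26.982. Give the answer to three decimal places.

1.390 Mg apfu

MgO (M=40.304): mol = 0.30592; Mg = 0.30592, O = 0.30592.
FeO (M=71.844): mol = 0.35591; Fe = 0.35591, O = 0.35591.
Al2O3 (M=101.961): mol = 0.21851; Al = 0.43702, O = 0.65553.
SiO2 (M=60.083): mol = 0.66225; Si = 0.66225, O = 1.32450.
ΣO = 2.64186; factor = 12/ΣO = 4.54225.
Mg apfu = 0.30592 × 4.54225 = 1.390.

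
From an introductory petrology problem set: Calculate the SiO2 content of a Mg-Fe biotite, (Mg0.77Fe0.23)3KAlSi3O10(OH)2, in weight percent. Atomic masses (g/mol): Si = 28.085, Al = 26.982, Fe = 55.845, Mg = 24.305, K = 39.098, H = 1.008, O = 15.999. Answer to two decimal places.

Molar mass of (Mg0.77Fe0.23)3KAlSi3O10(OH)2 = 2.31·24.305 + 0.69·55.845 + 1·39.098 + 1·26.982 + 3·28.085 + 12·15.999 + 2·1.008 = 439.017 g/mol.
Each formula unit contains 3 Si, equivalent to 3/1 = 3.0000 mol SiO2.
M(SiO2) = 1×28.085 + 2×15.999 = 60.083 g/mol.
Mass of SiO2 per formula unit = 3.0000 × 60.083 = 180.249 g.
SiO2 wt% = 180.249 / 439.017 × 100 = 41.06%.

41.06 wt%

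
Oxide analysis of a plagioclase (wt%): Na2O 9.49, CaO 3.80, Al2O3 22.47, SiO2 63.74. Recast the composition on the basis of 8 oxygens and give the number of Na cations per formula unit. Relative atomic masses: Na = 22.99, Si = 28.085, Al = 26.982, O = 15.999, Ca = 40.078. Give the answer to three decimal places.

0.816 Na apfu

Na2O (M=61.979): mol = 0.15312; Na = 0.30624, O = 0.15312.
CaO (M=56.077): mol = 0.06776; Ca = 0.06776, O = 0.06776.
Al2O3 (M=101.961): mol = 0.22038; Al = 0.44076, O = 0.66114.
SiO2 (M=60.083): mol = 1.06087; Si = 1.06087, O = 2.12174.
ΣO = 3.00376; factor = 8/ΣO = 2.66333.
Na apfu = 0.30624 × 2.66333 = 0.816.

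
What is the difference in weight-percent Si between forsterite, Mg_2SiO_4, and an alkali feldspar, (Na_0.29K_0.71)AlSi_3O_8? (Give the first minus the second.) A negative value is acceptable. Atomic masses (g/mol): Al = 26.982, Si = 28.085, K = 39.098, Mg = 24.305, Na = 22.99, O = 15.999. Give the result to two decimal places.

Si in Mg_2SiO_4: molar mass 140.691 g/mol; 1×28.085 = 28.085 g → 19.96 wt%.
Si in (Na_0.29K_0.71)AlSi_3O_8: molar mass 273.656 g/mol; 3×28.085 = 84.255 g → 30.79 wt%.
Difference = 19.96 − 30.79 = -10.83 percentage points.

-10.83 percentage points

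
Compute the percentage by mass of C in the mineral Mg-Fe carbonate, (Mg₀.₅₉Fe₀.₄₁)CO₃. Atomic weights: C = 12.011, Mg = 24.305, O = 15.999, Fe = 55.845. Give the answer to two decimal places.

M((Mg₀.₅₉Fe₀.₄₁)CO₃) = 97.244 g/mol.
C contributes 1 × 12.011 = 12.011 g per mole.
12.011/97.244 = 0.1235 → 12.35%.

12.35 mass %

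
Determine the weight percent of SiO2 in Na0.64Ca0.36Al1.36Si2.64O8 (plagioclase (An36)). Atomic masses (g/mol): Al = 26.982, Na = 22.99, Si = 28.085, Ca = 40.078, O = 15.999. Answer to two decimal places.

59.19 wt%

M(Na0.64Ca0.36Al1.36Si2.64O8) = 267.974 g/mol; M(SiO2) = 60.083 g/mol.
Moles SiO2 per formula unit = 2.64 Si ÷ 1 = 2.6400.
SiO2 fraction = (2.6400 × 60.083) / 267.974 = 158.619/267.974 = 0.5919.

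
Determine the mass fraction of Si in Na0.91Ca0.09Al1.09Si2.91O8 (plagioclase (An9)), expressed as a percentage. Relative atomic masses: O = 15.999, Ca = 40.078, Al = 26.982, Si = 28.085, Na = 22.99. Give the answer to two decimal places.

31.00 mass %

Molar mass of Na0.91Ca0.09Al1.09Si2.91O8: 0.91*22.99 + 0.09*40.078 + 1.09*26.982 + 2.91*28.085 + 8*15.999 = 263.658 g/mol.
Mass of Si per formula unit: 2.91 × 28.085 = 81.727 g.
Weight fraction Si = 81.727 / 263.658 = 0.3100.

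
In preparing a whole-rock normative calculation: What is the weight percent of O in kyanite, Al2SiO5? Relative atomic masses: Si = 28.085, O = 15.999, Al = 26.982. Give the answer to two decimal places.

49.37 weight percent

Formula mass = 2×26.982 + 1×28.085 + 5×15.999 = 162.044 g/mol, of which 79.995 g is O.
So O makes up 79.995/162.044 = 0.4937 of the mass, i.e. 49.37%.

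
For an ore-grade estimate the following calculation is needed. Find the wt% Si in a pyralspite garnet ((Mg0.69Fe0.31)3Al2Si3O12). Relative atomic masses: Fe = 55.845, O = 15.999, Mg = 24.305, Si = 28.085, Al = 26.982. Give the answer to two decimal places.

Formula mass = 2.07×24.305 + 0.93×55.845 + 2×26.982 + 3×28.085 + 12×15.999 = 432.454 g/mol, of which 84.255 g is Si.
So Si makes up 84.255/432.454 = 0.1948 of the mass, i.e. 19.48%.

19.48 weight percent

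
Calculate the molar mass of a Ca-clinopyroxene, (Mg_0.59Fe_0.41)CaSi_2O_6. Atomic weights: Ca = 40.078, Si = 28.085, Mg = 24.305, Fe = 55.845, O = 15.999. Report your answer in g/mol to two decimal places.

229.48 g/mol

The formula mass is the sum 0.59×24.305 + 0.41×55.845 + 1×40.078 + 2×28.085 + 6×15.999.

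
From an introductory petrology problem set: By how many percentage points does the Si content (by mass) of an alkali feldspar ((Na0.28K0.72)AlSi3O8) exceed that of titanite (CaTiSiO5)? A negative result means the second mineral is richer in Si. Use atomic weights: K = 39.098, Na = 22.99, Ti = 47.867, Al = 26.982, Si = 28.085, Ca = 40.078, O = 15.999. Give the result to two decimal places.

Si in (Na0.28K0.72)AlSi3O8: molar mass 273.817 g/mol; 3×28.085 = 84.255 g → 30.77 wt%.
Si in CaTiSiO5: molar mass 196.025 g/mol; 1×28.085 = 28.085 g → 14.33 wt%.
Difference = 30.77 − 14.33 = 16.44 percentage points.

16.44 percentage points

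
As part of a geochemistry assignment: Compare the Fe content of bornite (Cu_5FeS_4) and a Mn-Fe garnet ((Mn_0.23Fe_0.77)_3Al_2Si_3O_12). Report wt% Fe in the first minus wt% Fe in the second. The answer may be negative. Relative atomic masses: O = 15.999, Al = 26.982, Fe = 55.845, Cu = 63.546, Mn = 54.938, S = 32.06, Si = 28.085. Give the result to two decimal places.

Fe in Cu_5FeS_4: molar mass 501.815 g/mol; 1×55.845 = 55.845 g → 11.13 wt%.
Fe in (Mn_0.23Fe_0.77)_3Al_2Si_3O_12: molar mass 497.116 g/mol; 2.31×55.845 = 129.002 g → 25.95 wt%.
Difference = 11.13 − 25.95 = -14.82 percentage points.

-14.82 percentage points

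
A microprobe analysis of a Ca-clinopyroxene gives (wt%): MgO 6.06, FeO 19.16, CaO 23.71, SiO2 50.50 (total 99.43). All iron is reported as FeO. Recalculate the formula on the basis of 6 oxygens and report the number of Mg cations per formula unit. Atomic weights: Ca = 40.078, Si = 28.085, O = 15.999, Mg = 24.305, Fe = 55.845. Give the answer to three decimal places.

0.358 Mg apfu

6.06 wt% MgO ÷ 40.304 g/mol = 0.15036 mol, giving 0.15036 Mg and 0.15036 O.
19.16 wt% FeO ÷ 71.844 g/mol = 0.26669 mol, giving 0.26669 Fe and 0.26669 O.
23.71 wt% CaO ÷ 56.077 g/mol = 0.42281 mol, giving 0.42281 Ca and 0.42281 O.
50.50 wt% SiO2 ÷ 60.083 g/mol = 0.84050 mol, giving 0.84050 Si and 1.68100 O.
Oxygen sums to 2.52086; scaling by 6/2.52086 = 2.38014 puts the formula on 6 O.
Mg: 0.15036 × 2.38014 = 0.358 atoms per formula unit.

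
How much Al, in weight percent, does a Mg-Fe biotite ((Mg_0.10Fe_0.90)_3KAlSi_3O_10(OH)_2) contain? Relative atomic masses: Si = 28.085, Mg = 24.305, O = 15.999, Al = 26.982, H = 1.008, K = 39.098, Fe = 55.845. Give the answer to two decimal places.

M((Mg_0.10Fe_0.90)_3KAlSi_3O_10(OH)_2) = 502.412 g/mol.
Al contributes 1 × 26.982 = 26.982 g per mole.
26.982/502.412 = 0.0537 → 5.37%.

5.37 weight percent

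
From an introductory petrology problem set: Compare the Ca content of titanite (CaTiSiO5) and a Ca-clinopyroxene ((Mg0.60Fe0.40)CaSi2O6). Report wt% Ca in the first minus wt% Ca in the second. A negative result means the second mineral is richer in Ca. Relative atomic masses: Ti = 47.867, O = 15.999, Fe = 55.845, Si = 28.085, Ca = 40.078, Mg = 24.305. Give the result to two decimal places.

First mineral: 40.078 g Ca in 196.025 g formula = 20.45 wt% Ca.
Second mineral: 40.078 g Ca in 229.163 g formula = 17.49 wt% Ca.
20.45% − 17.49% gives a difference of 2.96 percentage points.

2.96 percentage points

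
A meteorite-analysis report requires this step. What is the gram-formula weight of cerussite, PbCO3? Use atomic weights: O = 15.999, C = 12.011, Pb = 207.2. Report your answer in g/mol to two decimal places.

M = 1(207.2) + 1(12.011) + 3(15.999)

267.21 g/mol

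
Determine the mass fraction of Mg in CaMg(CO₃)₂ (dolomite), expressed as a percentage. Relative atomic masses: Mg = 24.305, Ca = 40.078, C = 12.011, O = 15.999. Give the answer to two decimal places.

Formula mass = 1·40.078 + 1·24.305 + 2·12.011 + 6·15.999 = 184.399 g/mol, of which 24.305 g is Mg.
So Mg makes up 24.305/184.399 = 0.1318 of the mass, i.e. 13.18%.

13.18 weight percent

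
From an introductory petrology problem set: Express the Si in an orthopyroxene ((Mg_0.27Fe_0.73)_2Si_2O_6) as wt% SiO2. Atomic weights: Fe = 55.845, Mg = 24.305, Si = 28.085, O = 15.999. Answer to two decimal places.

Molar mass of (Mg_0.27Fe_0.73)_2Si_2O_6 = 0.54·24.305 + 1.46·55.845 + 2·28.085 + 6·15.999 = 246.822 g/mol.
Each formula unit contains 2 Si, equivalent to 2/1 = 2.0000 mol SiO2.
M(SiO2) = 1×28.085 + 2×15.999 = 60.083 g/mol.
Mass of SiO2 per formula unit = 2.0000 × 60.083 = 120.166 g.
SiO2 wt% = 120.166 / 246.822 × 100 = 48.69%.

48.69 wt%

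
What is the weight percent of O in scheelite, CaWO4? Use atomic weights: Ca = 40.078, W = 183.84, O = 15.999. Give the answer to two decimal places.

22.23 wt%

Formula mass = 1*40.078 + 1*183.84 + 4*15.999 = 287.914 g/mol, of which 63.996 g is O.
So O makes up 63.996/287.914 = 0.2223 of the mass, i.e. 22.23%.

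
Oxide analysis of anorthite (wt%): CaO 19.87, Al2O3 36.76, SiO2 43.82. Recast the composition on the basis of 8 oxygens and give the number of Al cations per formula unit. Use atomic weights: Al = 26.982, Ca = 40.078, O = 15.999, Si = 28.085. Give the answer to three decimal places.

1.993 Al apfu

19.87 wt% CaO ÷ 56.077 g/mol = 0.35433 mol, giving 0.35433 Ca and 0.35433 O.
36.76 wt% Al2O3 ÷ 101.961 g/mol = 0.36053 mol, giving 0.72106 Al and 1.08159 O.
43.82 wt% SiO2 ÷ 60.083 g/mol = 0.72932 mol, giving 0.72932 Si and 1.45864 O.
Oxygen sums to 2.89456; scaling by 8/2.89456 = 2.76381 puts the formula on 8 O.
Al: 0.72106 × 2.76381 = 1.993 atoms per formula unit.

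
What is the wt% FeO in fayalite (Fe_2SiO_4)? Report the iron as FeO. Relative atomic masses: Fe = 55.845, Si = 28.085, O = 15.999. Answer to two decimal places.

Molar mass of Fe_2SiO_4 = 2×55.845 + 1×28.085 + 4×15.999 = 203.771 g/mol.
Each formula unit contains 2 Fe, equivalent to 2/1 = 2.0000 mol FeO.
M(FeO) = 1×55.845 + 1×15.999 = 71.844 g/mol.
Mass of FeO per formula unit = 2.0000 × 71.844 = 143.688 g.
FeO wt% = 143.688 / 203.771 × 100 = 70.51%.

70.51 wt%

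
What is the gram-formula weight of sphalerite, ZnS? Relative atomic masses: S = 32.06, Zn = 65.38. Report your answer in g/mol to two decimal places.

97.44 g/mol

M = 1·65.38 + 1·32.06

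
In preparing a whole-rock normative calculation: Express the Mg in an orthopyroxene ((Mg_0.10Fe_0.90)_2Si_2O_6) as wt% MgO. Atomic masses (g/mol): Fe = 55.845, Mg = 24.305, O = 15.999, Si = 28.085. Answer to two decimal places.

3.13 wt%

M((Mg_0.10Fe_0.90)_2Si_2O_6) = 257.546 g/mol; M(MgO) = 40.304 g/mol.
Moles MgO per formula unit = 0.20 Mg ÷ 1 = 0.2000.
MgO fraction = (0.2000 × 40.304) / 257.546 = 8.061/257.546 = 0.0313.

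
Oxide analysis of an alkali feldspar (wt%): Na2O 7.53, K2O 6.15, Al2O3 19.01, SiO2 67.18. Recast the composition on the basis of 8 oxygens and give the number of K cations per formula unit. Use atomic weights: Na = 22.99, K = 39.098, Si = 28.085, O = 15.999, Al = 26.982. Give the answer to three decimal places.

0.350 K apfu

Na2O: 7.53/61.979 = 0.12149 mol → 0.24298 mol Na, 0.12149 mol O.
K2O: 6.15/94.195 = 0.06529 mol → 0.13058 mol K, 0.06529 mol O.
Al2O3: 19.01/101.961 = 0.18644 mol → 0.37288 mol Al, 0.55932 mol O.
SiO2: 67.18/60.083 = 1.11812 mol → 1.11812 mol Si, 2.23624 mol O.
Total oxygen = 2.98234 mol. Normalization factor = 8/2.98234 = 2.68246.
K per 8 O = 0.13058 × 2.68246 = 0.350.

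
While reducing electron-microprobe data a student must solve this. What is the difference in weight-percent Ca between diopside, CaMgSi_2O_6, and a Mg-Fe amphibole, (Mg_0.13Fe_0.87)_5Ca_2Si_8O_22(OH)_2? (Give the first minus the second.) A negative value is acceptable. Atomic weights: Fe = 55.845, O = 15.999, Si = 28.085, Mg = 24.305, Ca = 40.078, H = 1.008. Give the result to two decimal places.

10.07 percentage points

Ca in CaMgSi_2O_6: molar mass 216.547 g/mol; 1×40.078 = 40.078 g → 18.51 wt%.
Ca in (Mg_0.13Fe_0.87)_5Ca_2Si_8O_22(OH)_2: molar mass 949.552 g/mol; 2×40.078 = 80.156 g → 8.44 wt%.
Difference = 18.51 − 8.44 = 10.07 percentage points.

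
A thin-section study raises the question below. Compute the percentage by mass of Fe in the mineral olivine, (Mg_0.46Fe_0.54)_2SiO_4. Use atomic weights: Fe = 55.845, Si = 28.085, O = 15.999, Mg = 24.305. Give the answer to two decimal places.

34.51 wt%

M((Mg_0.46Fe_0.54)_2SiO_4) = 174.754 g/mol.
Fe contributes 1.08 × 55.845 = 60.313 g per mole.
60.313/174.754 = 0.3451 → 34.51%.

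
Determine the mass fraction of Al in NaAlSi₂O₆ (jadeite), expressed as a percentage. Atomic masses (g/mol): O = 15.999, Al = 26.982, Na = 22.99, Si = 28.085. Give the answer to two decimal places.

Molar mass of NaAlSi₂O₆: 1·22.99 + 1·26.982 + 2·28.085 + 6·15.999 = 202.136 g/mol.
Mass of Al per formula unit: 1 × 26.982 = 26.982 g.
Weight fraction Al = 26.982 / 202.136 = 0.1335.

13.35 wt%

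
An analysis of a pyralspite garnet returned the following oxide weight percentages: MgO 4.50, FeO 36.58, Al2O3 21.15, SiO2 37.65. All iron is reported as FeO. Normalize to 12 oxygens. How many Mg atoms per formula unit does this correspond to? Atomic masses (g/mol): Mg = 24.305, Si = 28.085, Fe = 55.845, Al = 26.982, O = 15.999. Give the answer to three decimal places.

MgO (M=40.304): mol = 0.11165; Mg = 0.11165, O = 0.11165.
FeO (M=71.844): mol = 0.50916; Fe = 0.50916, O = 0.50916.
Al2O3 (M=101.961): mol = 0.20743; Al = 0.41486, O = 0.62229.
SiO2 (M=60.083): mol = 0.62663; Si = 0.62663, O = 1.25326.
ΣO = 2.49636; factor = 12/ΣO = 4.80700.
Mg apfu = 0.11165 × 4.80700 = 0.537.

0.537 Mg apfu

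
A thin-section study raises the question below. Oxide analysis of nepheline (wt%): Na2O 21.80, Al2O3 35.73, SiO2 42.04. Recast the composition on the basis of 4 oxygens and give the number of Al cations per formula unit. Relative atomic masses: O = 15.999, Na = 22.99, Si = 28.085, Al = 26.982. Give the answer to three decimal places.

Na2O (M=61.979): mol = 0.35173; Na = 0.70346, O = 0.35173.
Al2O3 (M=101.961): mol = 0.35043; Al = 0.70086, O = 1.05129.
SiO2 (M=60.083): mol = 0.69970; Si = 0.69970, O = 1.39940.
ΣO = 2.80242; factor = 4/ΣO = 1.42734.
Al apfu = 0.70086 × 1.42734 = 1.000.

1.000 Al apfu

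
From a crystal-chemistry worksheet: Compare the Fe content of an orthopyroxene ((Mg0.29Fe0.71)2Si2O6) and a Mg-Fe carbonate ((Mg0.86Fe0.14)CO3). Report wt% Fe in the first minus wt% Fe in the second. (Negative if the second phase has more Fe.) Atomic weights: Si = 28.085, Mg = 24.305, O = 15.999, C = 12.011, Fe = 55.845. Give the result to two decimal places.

23.48 percentage points

First mineral: 79.300 g Fe in 245.561 g formula = 32.29 wt% Fe.
Second mineral: 7.818 g Fe in 88.729 g formula = 8.81 wt% Fe.
32.29% − 8.81% gives a difference of 23.48 percentage points.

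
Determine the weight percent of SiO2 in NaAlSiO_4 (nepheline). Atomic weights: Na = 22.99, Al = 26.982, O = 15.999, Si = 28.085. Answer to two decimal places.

42.30 wt%

Formula mass = 142.053 g/mol.
1 Si → 1.0000 mol SiO2 per formula unit; M(SiO2) = 60.083, so SiO2 mass = 60.083 g.
60.083/142.053 × 100 = 42.30 wt%.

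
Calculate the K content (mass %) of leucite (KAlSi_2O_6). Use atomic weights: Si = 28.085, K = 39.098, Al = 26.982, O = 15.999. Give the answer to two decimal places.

17.91 mass %

Formula mass = 1×39.098 + 1×26.982 + 2×28.085 + 6×15.999 = 218.244 g/mol, of which 39.098 g is K.
So K makes up 39.098/218.244 = 0.1791 of the mass, i.e. 17.91%.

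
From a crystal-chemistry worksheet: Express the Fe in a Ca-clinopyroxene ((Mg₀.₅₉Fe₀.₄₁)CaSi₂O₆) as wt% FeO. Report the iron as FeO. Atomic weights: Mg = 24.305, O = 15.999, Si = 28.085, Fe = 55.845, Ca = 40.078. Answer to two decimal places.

12.84 wt%

Molar mass of (Mg₀.₅₉Fe₀.₄₁)CaSi₂O₆ = 0.59×24.305 + 0.41×55.845 + 1×40.078 + 2×28.085 + 6×15.999 = 229.478 g/mol.
Each formula unit contains 0.41 Fe, equivalent to 0.41/1 = 0.4100 mol FeO.
M(FeO) = 1×55.845 + 1×15.999 = 71.844 g/mol.
Mass of FeO per formula unit = 0.4100 × 71.844 = 29.456 g.
FeO wt% = 29.456 / 229.478 × 100 = 12.84%.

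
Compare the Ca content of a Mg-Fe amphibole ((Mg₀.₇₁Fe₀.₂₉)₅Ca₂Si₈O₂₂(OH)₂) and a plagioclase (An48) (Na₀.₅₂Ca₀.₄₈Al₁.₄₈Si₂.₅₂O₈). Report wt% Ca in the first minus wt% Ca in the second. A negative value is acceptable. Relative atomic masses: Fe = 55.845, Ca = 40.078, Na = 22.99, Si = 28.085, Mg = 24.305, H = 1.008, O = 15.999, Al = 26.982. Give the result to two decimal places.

Ca in (Mg₀.₇₁Fe₀.₂₉)₅Ca₂Si₈O₂₂(OH)₂: molar mass 858.086 g/mol; 2×40.078 = 80.156 g → 9.34 wt%.
Ca in Na₀.₅₂Ca₀.₄₈Al₁.₄₈Si₂.₅₂O₈: molar mass 269.892 g/mol; 0.48×40.078 = 19.237 g → 7.13 wt%.
Difference = 9.34 − 7.13 = 2.21 percentage points.

2.21 percentage points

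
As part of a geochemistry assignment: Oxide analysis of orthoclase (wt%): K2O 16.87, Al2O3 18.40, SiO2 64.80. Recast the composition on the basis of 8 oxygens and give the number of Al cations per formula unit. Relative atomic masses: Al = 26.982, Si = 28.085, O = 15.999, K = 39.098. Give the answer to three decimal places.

K2O: 16.87/94.195 = 0.17910 mol → 0.35820 mol K, 0.17910 mol O.
Al2O3: 18.40/101.961 = 0.18046 mol → 0.36092 mol Al, 0.54138 mol O.
SiO2: 64.80/60.083 = 1.07851 mol → 1.07851 mol Si, 2.15702 mol O.
Total oxygen = 2.87750 mol. Normalization factor = 8/2.87750 = 2.78019.
Al per 8 O = 0.36092 × 2.78019 = 1.003.

1.003 Al apfu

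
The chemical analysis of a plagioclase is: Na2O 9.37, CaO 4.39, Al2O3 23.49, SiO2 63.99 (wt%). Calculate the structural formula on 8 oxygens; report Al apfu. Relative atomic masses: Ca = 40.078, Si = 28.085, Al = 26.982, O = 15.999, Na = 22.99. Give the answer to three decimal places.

1.208 Al apfu

Na2O: 9.37/61.979 = 0.15118 mol → 0.30236 mol Na, 0.15118 mol O.
CaO: 4.39/56.077 = 0.07829 mol → 0.07829 mol Ca, 0.07829 mol O.
Al2O3: 23.49/101.961 = 0.23038 mol → 0.46076 mol Al, 0.69114 mol O.
SiO2: 63.99/60.083 = 1.06503 mol → 1.06503 mol Si, 2.13006 mol O.
Total oxygen = 3.05067 mol. Normalization factor = 8/3.05067 = 2.62237.
Al per 8 O = 0.46076 × 2.62237 = 1.208.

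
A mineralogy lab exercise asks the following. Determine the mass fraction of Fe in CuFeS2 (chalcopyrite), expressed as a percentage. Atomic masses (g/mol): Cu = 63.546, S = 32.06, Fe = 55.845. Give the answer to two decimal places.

Molar mass of CuFeS2: 1×63.546 + 1×55.845 + 2×32.06 = 183.511 g/mol.
Mass of Fe per formula unit: 1 × 55.845 = 55.845 g.
Weight fraction Fe = 55.845 / 183.511 = 0.3043.

30.43 wt%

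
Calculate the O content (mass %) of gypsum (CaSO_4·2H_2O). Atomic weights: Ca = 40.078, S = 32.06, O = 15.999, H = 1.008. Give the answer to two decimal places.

M(CaSO_4·2H_2O) = 172.164 g/mol.
O contributes 6 × 15.999 = 95.994 g per mole.
95.994/172.164 = 0.5576 → 55.76%.

55.76 mass %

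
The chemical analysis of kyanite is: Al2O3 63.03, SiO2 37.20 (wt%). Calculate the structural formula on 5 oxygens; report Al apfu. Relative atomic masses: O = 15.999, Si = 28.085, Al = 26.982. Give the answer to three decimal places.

1.999 Al apfu

Al2O3: 63.03/101.961 = 0.61818 mol → 1.23636 mol Al, 1.85454 mol O.
SiO2: 37.20/60.083 = 0.61914 mol → 0.61914 mol Si, 1.23828 mol O.
Total oxygen = 3.09282 mol. Normalization factor = 5/3.09282 = 1.61665.
Al per 5 O = 1.23636 × 1.61665 = 1.999.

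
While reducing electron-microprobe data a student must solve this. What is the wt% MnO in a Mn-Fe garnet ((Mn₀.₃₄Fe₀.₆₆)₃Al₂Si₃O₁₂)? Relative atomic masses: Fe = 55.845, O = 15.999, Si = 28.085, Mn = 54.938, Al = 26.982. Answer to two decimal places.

14.56 wt%

Molar mass of (Mn₀.₃₄Fe₀.₆₆)₃Al₂Si₃O₁₂ = 1.02·54.938 + 1.98·55.845 + 2·26.982 + 3·28.085 + 12·15.999 = 496.817 g/mol.
Each formula unit contains 1.02 Mn, equivalent to 1.02/1 = 1.0200 mol MnO.
M(MnO) = 1×54.938 + 1×15.999 = 70.937 g/mol.
Mass of MnO per formula unit = 1.0200 × 70.937 = 72.356 g.
MnO wt% = 72.356 / 496.817 × 100 = 14.56%.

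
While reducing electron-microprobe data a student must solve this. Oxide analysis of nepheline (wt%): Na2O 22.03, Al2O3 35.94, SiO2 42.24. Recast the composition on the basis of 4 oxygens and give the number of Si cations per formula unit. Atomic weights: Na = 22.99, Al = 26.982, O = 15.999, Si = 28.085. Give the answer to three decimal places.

Na2O: 22.03/61.979 = 0.35544 mol → 0.71088 mol Na, 0.35544 mol O.
Al2O3: 35.94/101.961 = 0.35249 mol → 0.70498 mol Al, 1.05747 mol O.
SiO2: 42.24/60.083 = 0.70303 mol → 0.70303 mol Si, 1.40606 mol O.
Total oxygen = 2.81897 mol. Normalization factor = 4/2.81897 = 1.41896.
Si per 4 O = 0.70303 × 1.41896 = 0.998.

0.998 Si apfu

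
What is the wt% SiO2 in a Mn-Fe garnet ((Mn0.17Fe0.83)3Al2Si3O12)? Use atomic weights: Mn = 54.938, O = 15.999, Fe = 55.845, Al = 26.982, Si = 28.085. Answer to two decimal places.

Formula mass = 497.279 g/mol.
3 Si → 3.0000 mol SiO2 per formula unit; M(SiO2) = 60.083, so SiO2 mass = 180.249 g.
180.249/497.279 × 100 = 36.25 wt%.

36.25 wt%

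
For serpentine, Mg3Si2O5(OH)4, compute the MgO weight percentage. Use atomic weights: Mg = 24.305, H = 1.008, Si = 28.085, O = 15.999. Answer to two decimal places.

43.63 wt%

Formula mass = 277.108 g/mol.
3 Mg → 3.0000 mol MgO per formula unit; M(MgO) = 40.304, so MgO mass = 120.912 g.
120.912/277.108 × 100 = 43.63 wt%.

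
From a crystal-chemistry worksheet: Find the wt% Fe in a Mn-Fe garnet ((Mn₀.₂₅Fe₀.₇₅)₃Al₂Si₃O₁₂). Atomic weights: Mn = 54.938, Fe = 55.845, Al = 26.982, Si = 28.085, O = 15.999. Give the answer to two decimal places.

25.28 wt%

M((Mn₀.₂₅Fe₀.₇₅)₃Al₂Si₃O₁₂) = 497.062 g/mol.
Fe contributes 2.25 × 55.845 = 125.651 g per mole.
125.651/497.062 = 0.2528 → 25.28%.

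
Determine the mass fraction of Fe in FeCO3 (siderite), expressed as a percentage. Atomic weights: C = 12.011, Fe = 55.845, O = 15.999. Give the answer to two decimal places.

Molar mass of FeCO3: 1×55.845 + 1×12.011 + 3×15.999 = 115.853 g/mol.
Mass of Fe per formula unit: 1 × 55.845 = 55.845 g.
Weight fraction Fe = 55.845 / 115.853 = 0.4820.

48.20 mass %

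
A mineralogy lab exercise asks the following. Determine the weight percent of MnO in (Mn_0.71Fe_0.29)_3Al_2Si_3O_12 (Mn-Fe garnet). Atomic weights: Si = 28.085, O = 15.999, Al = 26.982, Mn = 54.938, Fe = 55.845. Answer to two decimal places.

30.47 wt%

Formula mass = 495.810 g/mol.
2.13 Mn → 2.1300 mol MnO per formula unit; M(MnO) = 70.937, so MnO mass = 151.096 g.
151.096/495.810 × 100 = 30.47 wt%.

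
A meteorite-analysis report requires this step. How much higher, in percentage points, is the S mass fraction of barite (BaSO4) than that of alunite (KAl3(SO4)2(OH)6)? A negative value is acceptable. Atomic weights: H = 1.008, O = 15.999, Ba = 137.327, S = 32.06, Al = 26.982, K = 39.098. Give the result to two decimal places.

-1.74 percentage points

M(BaSO4) = 233.383 g/mol, so wt% S = 32.060/233.383 × 100 = 13.74%.
M(KAl3(SO4)2(OH)6) = 414.198 g/mol, so wt% S = 64.120/414.198 × 100 = 15.48%.
13.74 − 15.48 = -1.74 pp.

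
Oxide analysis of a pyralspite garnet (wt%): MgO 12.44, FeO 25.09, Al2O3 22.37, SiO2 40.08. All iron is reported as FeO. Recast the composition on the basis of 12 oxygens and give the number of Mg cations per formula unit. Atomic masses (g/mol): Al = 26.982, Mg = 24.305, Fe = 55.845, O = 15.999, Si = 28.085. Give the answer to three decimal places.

MgO: 12.44/40.304 = 0.30865 mol → 0.30865 mol Mg, 0.30865 mol O.
FeO: 25.09/71.844 = 0.34923 mol → 0.34923 mol Fe, 0.34923 mol O.
Al2O3: 22.37/101.961 = 0.21940 mol → 0.43880 mol Al, 0.65820 mol O.
SiO2: 40.08/60.083 = 0.66708 mol → 0.66708 mol Si, 1.33416 mol O.
Total oxygen = 2.65024 mol. Normalization factor = 12/2.65024 = 4.52789.
Mg per 12 O = 0.30865 × 4.52789 = 1.398.

1.398 Mg apfu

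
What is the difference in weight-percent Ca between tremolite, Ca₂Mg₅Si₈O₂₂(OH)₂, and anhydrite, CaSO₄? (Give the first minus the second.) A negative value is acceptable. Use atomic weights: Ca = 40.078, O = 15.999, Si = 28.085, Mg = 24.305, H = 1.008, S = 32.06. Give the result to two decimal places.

M(Ca₂Mg₅Si₈O₂₂(OH)₂) = 812.353 g/mol, so wt% Ca = 80.156/812.353 × 100 = 9.87%.
M(CaSO₄) = 136.134 g/mol, so wt% Ca = 40.078/136.134 × 100 = 29.44%.
9.87 − 29.44 = -19.57 pp.

-19.57 percentage points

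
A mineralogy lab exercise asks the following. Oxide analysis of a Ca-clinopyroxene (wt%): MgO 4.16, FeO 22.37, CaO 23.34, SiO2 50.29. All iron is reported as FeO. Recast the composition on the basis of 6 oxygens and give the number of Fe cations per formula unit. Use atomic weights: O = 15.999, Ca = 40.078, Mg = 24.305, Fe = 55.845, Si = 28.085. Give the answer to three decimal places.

MgO (M=40.304): mol = 0.10322; Mg = 0.10322, O = 0.10322.
FeO (M=71.844): mol = 0.31137; Fe = 0.31137, O = 0.31137.
CaO (M=56.077): mol = 0.41621; Ca = 0.41621, O = 0.41621.
SiO2 (M=60.083): mol = 0.83701; Si = 0.83701, O = 1.67402.
ΣO = 2.50482; factor = 6/ΣO = 2.39538.
Fe apfu = 0.31137 × 2.39538 = 0.746.

0.746 Fe apfu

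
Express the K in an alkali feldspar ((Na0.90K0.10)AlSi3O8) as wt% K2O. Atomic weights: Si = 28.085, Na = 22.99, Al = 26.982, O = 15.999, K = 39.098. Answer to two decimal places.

1.79 wt%

Formula mass = 263.830 g/mol.
0.10 K → 0.0500 mol K2O per formula unit; M(K2O) = 94.195, so K2O mass = 4.710 g.
4.710/263.830 × 100 = 1.79 wt%.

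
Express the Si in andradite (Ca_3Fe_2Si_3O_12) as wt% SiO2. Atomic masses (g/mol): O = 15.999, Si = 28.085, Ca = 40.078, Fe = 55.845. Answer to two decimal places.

35.47 wt%

Formula mass = 508.167 g/mol.
3 Si → 3.0000 mol SiO2 per formula unit; M(SiO2) = 60.083, so SiO2 mass = 180.249 g.
180.249/508.167 × 100 = 35.47 wt%.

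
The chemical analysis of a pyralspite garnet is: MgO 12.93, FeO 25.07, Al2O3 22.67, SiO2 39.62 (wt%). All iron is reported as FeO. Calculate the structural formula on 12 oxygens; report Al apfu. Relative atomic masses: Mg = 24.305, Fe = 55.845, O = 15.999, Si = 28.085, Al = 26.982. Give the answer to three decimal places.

MgO (M=40.304): mol = 0.32081; Mg = 0.32081, O = 0.32081.
FeO (M=71.844): mol = 0.34895; Fe = 0.34895, O = 0.34895.
Al2O3 (M=101.961): mol = 0.22234; Al = 0.44468, O = 0.66702.
SiO2 (M=60.083): mol = 0.65942; Si = 0.65942, O = 1.31884.
ΣO = 2.65562; factor = 12/ΣO = 4.51872.
Al apfu = 0.44468 × 4.51872 = 2.009.

2.009 Al apfu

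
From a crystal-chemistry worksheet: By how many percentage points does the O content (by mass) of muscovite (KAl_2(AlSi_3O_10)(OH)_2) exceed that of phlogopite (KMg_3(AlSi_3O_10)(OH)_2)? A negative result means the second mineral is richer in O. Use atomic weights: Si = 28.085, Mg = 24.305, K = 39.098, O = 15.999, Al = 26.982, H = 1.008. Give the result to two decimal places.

First mineral: 191.988 g O in 398.303 g formula = 48.20 wt% O.
Second mineral: 191.988 g O in 417.254 g formula = 46.01 wt% O.
48.20% − 46.01% gives a difference of 2.19 percentage points.

2.19 percentage points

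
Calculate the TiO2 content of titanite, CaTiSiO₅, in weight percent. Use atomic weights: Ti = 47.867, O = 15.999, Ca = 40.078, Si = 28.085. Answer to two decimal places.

40.74 wt%

Molar mass of CaTiSiO₅ = 1·40.078 + 1·47.867 + 1·28.085 + 5·15.999 = 196.025 g/mol.
Each formula unit contains 1 Ti, equivalent to 1/1 = 1.0000 mol TiO2.
M(TiO2) = 1×47.867 + 2×15.999 = 79.865 g/mol.
Mass of TiO2 per formula unit = 1.0000 × 79.865 = 79.865 g.
TiO2 wt% = 79.865 / 196.025 × 100 = 40.74%.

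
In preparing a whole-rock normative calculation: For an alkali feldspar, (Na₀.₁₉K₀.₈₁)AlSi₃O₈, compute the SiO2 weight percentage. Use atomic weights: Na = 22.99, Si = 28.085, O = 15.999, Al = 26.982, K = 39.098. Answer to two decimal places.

65.48 wt%

M((Na₀.₁₉K₀.₈₁)AlSi₃O₈) = 275.266 g/mol; M(SiO2) = 60.083 g/mol.
Moles SiO2 per formula unit = 3 Si ÷ 1 = 3.0000.
SiO2 fraction = (3.0000 × 60.083) / 275.266 = 180.249/275.266 = 0.6548.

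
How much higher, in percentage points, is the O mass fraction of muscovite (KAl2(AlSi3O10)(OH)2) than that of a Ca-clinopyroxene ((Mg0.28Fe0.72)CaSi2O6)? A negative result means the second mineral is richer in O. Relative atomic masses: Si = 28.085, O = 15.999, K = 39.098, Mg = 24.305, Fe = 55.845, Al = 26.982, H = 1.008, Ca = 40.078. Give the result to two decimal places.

8.08 percentage points

M(KAl2(AlSi3O10)(OH)2) = 398.303 g/mol, so wt% O = 191.988/398.303 × 100 = 48.20%.
M((Mg0.28Fe0.72)CaSi2O6) = 239.256 g/mol, so wt% O = 95.994/239.256 × 100 = 40.12%.
48.20 − 40.12 = 8.08 pp.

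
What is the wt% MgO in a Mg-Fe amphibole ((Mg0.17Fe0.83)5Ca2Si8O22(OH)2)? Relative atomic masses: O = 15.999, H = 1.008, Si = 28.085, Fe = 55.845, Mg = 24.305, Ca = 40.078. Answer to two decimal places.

Molar mass of (Mg0.17Fe0.83)5Ca2Si8O22(OH)2 = 0.85×24.305 + 4.15×55.845 + 2×40.078 + 8×28.085 + 24×15.999 + 2×1.008 = 943.244 g/mol.
Each formula unit contains 0.85 Mg, equivalent to 0.85/1 = 0.8500 mol MgO.
M(MgO) = 1×24.305 + 1×15.999 = 40.304 g/mol.
Mass of MgO per formula unit = 0.8500 × 40.304 = 34.258 g.
MgO wt% = 34.258 / 943.244 × 100 = 3.63%.

3.63 wt%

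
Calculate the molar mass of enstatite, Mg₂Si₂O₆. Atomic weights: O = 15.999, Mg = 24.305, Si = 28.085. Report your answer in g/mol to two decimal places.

200.77 g/mol

Mg: 2 × 24.305 = 48.6100
Si: 2 × 28.085 = 56.1700
O: 6 × 15.999 = 95.9940
Summing the contributions gives the formula mass.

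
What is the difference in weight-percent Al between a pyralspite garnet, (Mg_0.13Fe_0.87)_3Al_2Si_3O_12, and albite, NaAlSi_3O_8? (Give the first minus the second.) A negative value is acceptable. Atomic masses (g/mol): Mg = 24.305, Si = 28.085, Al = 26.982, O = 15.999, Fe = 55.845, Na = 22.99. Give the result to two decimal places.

0.83 percentage points

Al in (Mg_0.13Fe_0.87)_3Al_2Si_3O_12: molar mass 485.441 g/mol; 2×26.982 = 53.964 g → 11.12 wt%.
Al in NaAlSi_3O_8: molar mass 262.219 g/mol; 1×26.982 = 26.982 g → 10.29 wt%.
Difference = 11.12 − 10.29 = 0.83 percentage points.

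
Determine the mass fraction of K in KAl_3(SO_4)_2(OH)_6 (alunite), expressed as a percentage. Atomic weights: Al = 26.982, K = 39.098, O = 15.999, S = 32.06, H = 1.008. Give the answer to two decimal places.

Molar mass of KAl_3(SO_4)_2(OH)_6: 1×39.098 + 3×26.982 + 2×32.06 + 14×15.999 + 6×1.008 = 414.198 g/mol.
Mass of K per formula unit: 1 × 39.098 = 39.098 g.
Weight fraction K = 39.098 / 414.198 = 0.0944.

9.44 weight percent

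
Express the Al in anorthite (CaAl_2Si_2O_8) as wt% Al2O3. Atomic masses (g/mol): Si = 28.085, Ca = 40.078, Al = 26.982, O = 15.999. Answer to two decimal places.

Formula mass = 278.204 g/mol.
2 Al → 1.0000 mol Al2O3 per formula unit; M(Al2O3) = 101.961, so Al2O3 mass = 101.961 g.
101.961/278.204 × 100 = 36.65 wt%.

36.65 wt%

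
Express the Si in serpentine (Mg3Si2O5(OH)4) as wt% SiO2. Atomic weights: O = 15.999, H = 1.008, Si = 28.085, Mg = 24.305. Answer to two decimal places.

Molar mass of Mg3Si2O5(OH)4 = 3*24.305 + 2*28.085 + 9*15.999 + 4*1.008 = 277.108 g/mol.
Each formula unit contains 2 Si, equivalent to 2/1 = 2.0000 mol SiO2.
M(SiO2) = 1×28.085 + 2×15.999 = 60.083 g/mol.
Mass of SiO2 per formula unit = 2.0000 × 60.083 = 120.166 g.
SiO2 wt% = 120.166 / 277.108 × 100 = 43.36%.

43.36 wt%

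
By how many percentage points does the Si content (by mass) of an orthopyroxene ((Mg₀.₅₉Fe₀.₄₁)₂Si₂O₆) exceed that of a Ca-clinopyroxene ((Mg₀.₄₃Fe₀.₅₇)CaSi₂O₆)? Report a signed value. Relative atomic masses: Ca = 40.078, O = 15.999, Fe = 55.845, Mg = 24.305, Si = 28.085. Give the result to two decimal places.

M((Mg₀.₅₉Fe₀.₄₁)₂Si₂O₆) = 226.637 g/mol, so wt% Si = 56.170/226.637 × 100 = 24.78%.
M((Mg₀.₄₃Fe₀.₅₇)CaSi₂O₆) = 234.525 g/mol, so wt% Si = 56.170/234.525 × 100 = 23.95%.
24.78 − 23.95 = 0.83 pp.

0.83 percentage points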